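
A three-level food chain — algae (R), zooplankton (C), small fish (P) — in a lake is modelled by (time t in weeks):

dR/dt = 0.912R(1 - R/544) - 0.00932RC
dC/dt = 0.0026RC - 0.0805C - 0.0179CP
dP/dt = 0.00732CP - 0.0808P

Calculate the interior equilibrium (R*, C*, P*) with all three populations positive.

From dP/dt = 0: 0.00732C* = 0.0808, so C* = 11.
From dR/dt = 0: 0.912(1 - R*/544) = 0.00932·11, giving R* = 544·(1 - 0.113) = 483.
From dC/dt = 0: 0.0026·483 - 0.0805 = 0.0179P*, so P* = 1.17/0.0179 = 65.6.

R* ≈ 483, C* ≈ 11, P* ≈ 65.6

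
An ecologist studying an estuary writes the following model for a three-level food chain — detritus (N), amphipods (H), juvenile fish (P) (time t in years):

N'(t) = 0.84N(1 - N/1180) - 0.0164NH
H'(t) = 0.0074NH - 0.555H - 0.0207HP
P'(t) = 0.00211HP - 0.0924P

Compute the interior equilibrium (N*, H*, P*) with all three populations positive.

N* ≈ 171, H* ≈ 43.8, P* ≈ 34.4

From dP/dt = 0: 0.00211H* = 0.0924, so H* = 43.8.
From dN/dt = 0: 0.84(1 - N*/1180) = 0.0164·43.8, giving N* = 1180·(1 - 0.855) = 171.
From dH/dt = 0: 0.0074·171 - 0.555 = 0.0207P*, so P* = 0.711/0.0207 = 34.4.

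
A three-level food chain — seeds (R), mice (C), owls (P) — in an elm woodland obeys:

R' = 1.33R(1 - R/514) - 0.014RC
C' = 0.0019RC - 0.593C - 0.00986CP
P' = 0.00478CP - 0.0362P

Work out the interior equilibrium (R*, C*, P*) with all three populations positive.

From dP/dt = 0: 0.00478C* = 0.0362, so C* = 7.57.
From dR/dt = 0: 1.33(1 - R*/514) = 0.014·7.57, giving R* = 514·(1 - 0.0797) = 473.
From dC/dt = 0: 0.0019·473 - 0.593 = 0.00986P*, so P* = 0.306/0.00986 = 31.

R* ≈ 473, C* ≈ 7.57, P* ≈ 31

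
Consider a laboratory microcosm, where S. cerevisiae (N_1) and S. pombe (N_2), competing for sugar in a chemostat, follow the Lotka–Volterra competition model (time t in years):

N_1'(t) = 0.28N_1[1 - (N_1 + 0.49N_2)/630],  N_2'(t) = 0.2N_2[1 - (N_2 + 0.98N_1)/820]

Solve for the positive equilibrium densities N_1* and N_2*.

Setting both brackets to zero gives the nullclines N_1 + 0.49N_2 = 630 and 0.98N_1 + N_2 = 820.
Substituting N_2 = 820 - 0.98N_1 into the first: N_1(1 - 0.49·0.98) = 630 - 0.49·820.
So N_1* = 228/0.52 = 439, and then N_2* = 820 - 0.98·439 = 390.

N_1* ≈ 439, N_2* ≈ 390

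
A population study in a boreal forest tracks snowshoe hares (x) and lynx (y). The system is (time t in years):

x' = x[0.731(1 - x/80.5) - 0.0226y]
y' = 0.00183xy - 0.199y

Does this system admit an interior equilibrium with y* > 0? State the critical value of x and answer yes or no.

Threshold x = 109; K < 109, so no, the predator goes extinct.

The predator equation gives dy/dt > 0 only when x > 0.199/0.00183 = 109.
Without the predator, x → K = 80.5. Since 80.5 < 109, the predator cannot invade.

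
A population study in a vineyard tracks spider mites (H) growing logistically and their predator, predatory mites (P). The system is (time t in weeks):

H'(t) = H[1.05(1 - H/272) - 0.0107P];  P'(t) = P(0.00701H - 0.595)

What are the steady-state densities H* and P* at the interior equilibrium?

H* ≈ 84.9, P* ≈ 67.5

From dP/dt = 0 with P > 0: 0.00701H* = 0.595, so H* = 84.9.
Substitute into dH/dt = 0: 1.05(1 - 84.9/272) = 0.0107P*.
The bracket is 0.688, giving P* = 0.722/0.0107 = 67.5.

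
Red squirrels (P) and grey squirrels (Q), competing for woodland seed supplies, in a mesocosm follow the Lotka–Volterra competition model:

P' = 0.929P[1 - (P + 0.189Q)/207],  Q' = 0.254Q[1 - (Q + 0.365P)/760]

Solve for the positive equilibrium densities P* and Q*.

P* ≈ 68.1, Q* ≈ 735

Setting both brackets to zero gives the nullclines P + 0.189Q = 207 and 0.365P + Q = 760.
Substituting Q = 760 - 0.365P into the first: P(1 - 0.189·0.365) = 207 - 0.189·760.
So P* = 63.4/0.931 = 68.1, and then Q* = 760 - 0.365·68.1 = 735.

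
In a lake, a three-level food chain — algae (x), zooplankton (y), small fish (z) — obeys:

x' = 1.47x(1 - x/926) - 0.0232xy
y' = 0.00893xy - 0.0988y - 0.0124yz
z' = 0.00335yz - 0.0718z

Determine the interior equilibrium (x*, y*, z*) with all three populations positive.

x* ≈ 613, y* ≈ 21.4, z* ≈ 433

From dz/dt = 0: 0.00335y* = 0.0718, so y* = 21.4.
From dx/dt = 0: 1.47(1 - x*/926) = 0.0232·21.4, giving x* = 926·(1 - 0.338) = 613.
From dy/dt = 0: 0.00893·613 - 0.0988 = 0.0124z*, so z* = 5.37/0.0124 = 433.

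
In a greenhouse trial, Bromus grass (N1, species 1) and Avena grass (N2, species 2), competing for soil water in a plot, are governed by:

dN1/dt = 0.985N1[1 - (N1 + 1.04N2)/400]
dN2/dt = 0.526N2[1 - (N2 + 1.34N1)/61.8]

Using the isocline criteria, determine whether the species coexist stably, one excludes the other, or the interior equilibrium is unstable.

Compare the nullcline intercepts: K1/α12 = 400/1.04 = 385 > K2 = 61.8; K2/α21 = 61.8/1.34 = 46.1 < K1 = 400.
Since the inequalities point opposite ways, species 1 can invade but species 2 cannot.

species 1 excludes species 2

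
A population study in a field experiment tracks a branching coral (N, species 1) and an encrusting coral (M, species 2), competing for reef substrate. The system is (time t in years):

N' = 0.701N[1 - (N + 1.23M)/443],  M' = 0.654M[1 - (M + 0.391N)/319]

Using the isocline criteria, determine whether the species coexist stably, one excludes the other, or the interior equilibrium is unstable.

stable coexistence

Compare the nullcline intercepts: K1/α12 = 443/1.23 = 360 > K2 = 319; K2/α21 = 319/0.391 = 816 > K1 = 443.
Since both inequalities hold, each species can invade when rare, so the interior equilibrium is stable.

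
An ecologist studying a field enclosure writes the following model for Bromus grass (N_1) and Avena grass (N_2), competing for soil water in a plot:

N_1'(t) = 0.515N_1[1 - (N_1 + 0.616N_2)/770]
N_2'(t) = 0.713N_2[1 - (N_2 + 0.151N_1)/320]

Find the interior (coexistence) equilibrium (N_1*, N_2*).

N_1* ≈ 632, N_2* ≈ 225

Setting both brackets to zero gives the nullclines N_1 + 0.616N_2 = 770 and 0.151N_1 + N_2 = 320.
Substituting N_2 = 320 - 0.151N_1 into the first: N_1(1 - 0.616·0.151) = 770 - 0.616·320.
So N_1* = 573/0.907 = 632, and then N_2* = 320 - 0.151·632 = 225.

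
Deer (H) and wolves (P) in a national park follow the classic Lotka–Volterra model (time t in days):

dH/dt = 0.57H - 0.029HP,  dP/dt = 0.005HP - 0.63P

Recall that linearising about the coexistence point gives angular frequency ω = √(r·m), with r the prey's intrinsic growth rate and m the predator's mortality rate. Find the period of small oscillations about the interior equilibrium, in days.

Here r = 0.57 and m = 0.63, so r·m = 0.359.
ω = √0.359 = 0.599 per day, hence T = 2π/ω ≈ 10.5 days.

T ≈ 10.5 days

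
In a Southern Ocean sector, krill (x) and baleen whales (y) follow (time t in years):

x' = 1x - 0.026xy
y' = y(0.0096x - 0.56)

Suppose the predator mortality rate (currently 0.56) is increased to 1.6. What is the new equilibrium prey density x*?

x* ≈ 167

At the interior fixed point, setting dy/dt = 0 with y > 0 fixes x* = (predator death rate)/(xy coefficient) — independent of the other coefficients.
With the change, x* = 1.6/0.0096 = 167; it rises from 58.3.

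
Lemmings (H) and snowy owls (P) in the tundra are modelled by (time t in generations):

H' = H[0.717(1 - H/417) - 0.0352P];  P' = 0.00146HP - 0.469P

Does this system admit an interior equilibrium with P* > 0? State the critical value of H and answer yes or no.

Threshold H = 321; K > 321, so yes, the predator persists.

The predator equation gives dP/dt > 0 only when H > 0.469/0.00146 = 321.
Without the predator, H → K = 417. Since 417 > 321, the predator can invade and persist.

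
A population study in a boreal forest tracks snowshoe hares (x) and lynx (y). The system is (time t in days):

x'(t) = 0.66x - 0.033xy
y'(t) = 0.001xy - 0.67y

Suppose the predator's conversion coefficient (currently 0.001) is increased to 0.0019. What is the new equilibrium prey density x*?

x* ≈ 353

At the interior fixed point, setting dy/dt = 0 with y > 0 fixes x* = (predator death rate)/(xy coefficient) — independent of the other coefficients.
With the change, x* = 0.67/0.0019 = 353; it falls from 670.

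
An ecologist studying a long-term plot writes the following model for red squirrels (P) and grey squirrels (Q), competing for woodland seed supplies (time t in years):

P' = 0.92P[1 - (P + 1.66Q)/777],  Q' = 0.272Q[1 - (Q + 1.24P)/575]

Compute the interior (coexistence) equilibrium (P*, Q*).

Setting both brackets to zero gives the nullclines P + 1.66Q = 777 and 1.24P + Q = 575.
Substituting Q = 575 - 1.24P into the first: P(1 - 1.66·1.24) = 777 - 1.66·575.
So P* = -178/-1.06 = 168, and then Q* = 575 - 1.24·168 = 367.

P* ≈ 168, Q* ≈ 367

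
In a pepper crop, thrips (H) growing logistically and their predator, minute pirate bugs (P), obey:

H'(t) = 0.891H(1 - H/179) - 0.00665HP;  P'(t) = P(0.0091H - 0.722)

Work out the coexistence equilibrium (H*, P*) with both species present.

From dP/dt = 0 with P > 0: 0.0091H* = 0.722, so H* = 79.3.
Substitute into dH/dt = 0: 0.891(1 - 79.3/179) = 0.00665P*.
The bracket is 0.557, giving P* = 0.496/0.00665 = 74.6.

H* ≈ 79.3, P* ≈ 74.6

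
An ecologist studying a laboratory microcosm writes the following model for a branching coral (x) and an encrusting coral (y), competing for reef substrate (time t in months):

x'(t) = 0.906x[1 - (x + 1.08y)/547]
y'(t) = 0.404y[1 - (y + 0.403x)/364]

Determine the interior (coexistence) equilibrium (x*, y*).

x* ≈ 272, y* ≈ 254

Setting both brackets to zero gives the nullclines x + 1.08y = 547 and 0.403x + y = 364.
Substituting y = 364 - 0.403x into the first: x(1 - 1.08·0.403) = 547 - 1.08·364.
So x* = 154/0.565 = 272, and then y* = 364 - 0.403·272 = 254.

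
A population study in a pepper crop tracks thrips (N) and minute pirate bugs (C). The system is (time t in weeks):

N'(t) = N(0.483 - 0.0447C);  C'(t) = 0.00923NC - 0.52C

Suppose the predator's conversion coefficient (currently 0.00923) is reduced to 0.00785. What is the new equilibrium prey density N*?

At the interior fixed point, setting dC/dt = 0 with C > 0 fixes N* = (predator death rate)/(NC coefficient) — independent of the other coefficients.
With the change, N* = 0.52/0.00785 = 66.2; it rises from 56.3.

N* ≈ 66.2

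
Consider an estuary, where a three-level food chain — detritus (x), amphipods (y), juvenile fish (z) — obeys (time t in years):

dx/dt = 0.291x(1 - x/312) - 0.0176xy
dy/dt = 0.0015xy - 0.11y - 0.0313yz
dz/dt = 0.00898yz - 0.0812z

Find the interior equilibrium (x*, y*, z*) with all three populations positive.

x* ≈ 141, y* ≈ 9.04, z* ≈ 3.26

From dz/dt = 0: 0.00898y* = 0.0812, so y* = 9.04.
From dx/dt = 0: 0.291(1 - x*/312) = 0.0176·9.04, giving x* = 312·(1 - 0.547) = 141.
From dy/dt = 0: 0.0015·141 - 0.11 = 0.0313z*, so z* = 0.102/0.0313 = 3.26.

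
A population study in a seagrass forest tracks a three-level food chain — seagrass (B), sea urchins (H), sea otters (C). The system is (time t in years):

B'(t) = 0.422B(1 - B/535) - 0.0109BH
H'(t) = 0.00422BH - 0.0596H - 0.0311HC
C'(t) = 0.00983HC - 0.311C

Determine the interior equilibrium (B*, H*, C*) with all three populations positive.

From dC/dt = 0: 0.00983H* = 0.311, so H* = 31.6.
From dB/dt = 0: 0.422(1 - B*/535) = 0.0109·31.6, giving B* = 535·(1 - 0.817) = 97.8.
From dH/dt = 0: 0.00422·97.8 - 0.0596 = 0.0311C*, so C* = 0.353/0.0311 = 11.4.

B* ≈ 97.8, H* ≈ 31.6, C* ≈ 11.4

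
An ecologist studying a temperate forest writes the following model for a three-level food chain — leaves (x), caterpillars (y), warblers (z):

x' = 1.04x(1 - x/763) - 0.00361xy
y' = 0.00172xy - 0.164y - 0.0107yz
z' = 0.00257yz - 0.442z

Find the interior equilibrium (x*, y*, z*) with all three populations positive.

From dz/dt = 0: 0.00257y* = 0.442, so y* = 172.
From dx/dt = 0: 1.04(1 - x*/763) = 0.00361·172, giving x* = 763·(1 - 0.597) = 308.
From dy/dt = 0: 0.00172·308 - 0.164 = 0.0107z*, so z* = 0.365/0.0107 = 34.1.

x* ≈ 308, y* ≈ 172, z* ≈ 34.1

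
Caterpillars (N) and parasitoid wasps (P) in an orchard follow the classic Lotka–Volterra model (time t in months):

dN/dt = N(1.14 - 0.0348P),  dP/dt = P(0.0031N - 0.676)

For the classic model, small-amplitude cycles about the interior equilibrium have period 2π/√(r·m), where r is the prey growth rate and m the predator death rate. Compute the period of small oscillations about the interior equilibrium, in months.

Here r = 1.14 and m = 0.676, so r·m = 0.771.
ω = √0.771 = 0.878 per month, hence T = 2π/ω ≈ 7.16 months.

T ≈ 7.16 months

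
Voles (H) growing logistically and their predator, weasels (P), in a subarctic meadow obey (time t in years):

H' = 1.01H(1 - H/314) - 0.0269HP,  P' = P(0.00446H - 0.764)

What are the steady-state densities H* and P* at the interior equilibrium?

H* ≈ 171, P* ≈ 17.1

From dP/dt = 0 with P > 0: 0.00446H* = 0.764, so H* = 171.
Substitute into dH/dt = 0: 1.01(1 - 171/314) = 0.0269P*.
The bracket is 0.454, giving P* = 0.459/0.0269 = 17.1.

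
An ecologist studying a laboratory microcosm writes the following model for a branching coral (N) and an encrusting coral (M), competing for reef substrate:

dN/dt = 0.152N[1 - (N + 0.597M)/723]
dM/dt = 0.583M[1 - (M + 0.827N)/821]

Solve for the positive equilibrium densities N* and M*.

N* ≈ 460, M* ≈ 441

Setting both brackets to zero gives the nullclines N + 0.597M = 723 and 0.827N + M = 821.
Substituting M = 821 - 0.827N into the first: N(1 - 0.597·0.827) = 723 - 0.597·821.
So N* = 233/0.506 = 460, and then M* = 821 - 0.827·460 = 441.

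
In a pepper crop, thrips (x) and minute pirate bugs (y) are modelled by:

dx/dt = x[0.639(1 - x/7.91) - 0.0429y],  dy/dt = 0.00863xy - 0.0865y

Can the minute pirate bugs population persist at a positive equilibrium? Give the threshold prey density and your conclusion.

Threshold x = 10; K < 10, so no, the predator goes extinct.

The predator equation gives dy/dt > 0 only when x > 0.0865/0.00863 = 10.
Without the predator, x → K = 7.91. Since 7.91 < 10, the predator cannot invade.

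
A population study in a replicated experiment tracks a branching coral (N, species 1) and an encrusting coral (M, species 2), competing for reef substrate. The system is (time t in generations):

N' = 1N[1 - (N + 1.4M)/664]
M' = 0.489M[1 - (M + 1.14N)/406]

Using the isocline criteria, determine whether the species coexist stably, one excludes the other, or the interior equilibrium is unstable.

Compare the nullcline intercepts: K1/α12 = 664/1.4 = 474 > K2 = 406; K2/α21 = 406/1.14 = 356 < K1 = 664.
Since the inequalities point opposite ways, species 1 can invade but species 2 cannot.

species 1 excludes species 2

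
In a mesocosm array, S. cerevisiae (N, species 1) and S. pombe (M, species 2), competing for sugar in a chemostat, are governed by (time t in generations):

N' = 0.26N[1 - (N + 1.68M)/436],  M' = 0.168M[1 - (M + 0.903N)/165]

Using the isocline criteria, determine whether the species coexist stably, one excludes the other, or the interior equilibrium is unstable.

species 1 excludes species 2

Compare the nullcline intercepts: K1/α12 = 436/1.68 = 260 > K2 = 165; K2/α21 = 165/0.903 = 183 < K1 = 436.
Since the inequalities point opposite ways, species 1 can invade but species 2 cannot.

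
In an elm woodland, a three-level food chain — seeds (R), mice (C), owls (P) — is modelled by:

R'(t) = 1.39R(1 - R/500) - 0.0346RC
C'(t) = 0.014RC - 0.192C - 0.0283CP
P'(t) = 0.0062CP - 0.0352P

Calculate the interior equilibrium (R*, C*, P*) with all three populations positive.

R* ≈ 429, C* ≈ 5.68, P* ≈ 206

From dP/dt = 0: 0.0062C* = 0.0352, so C* = 5.68.
From dR/dt = 0: 1.39(1 - R*/500) = 0.0346·5.68, giving R* = 500·(1 - 0.141) = 429.
From dC/dt = 0: 0.014·429 - 0.192 = 0.0283P*, so P* = 5.82/0.0283 = 206.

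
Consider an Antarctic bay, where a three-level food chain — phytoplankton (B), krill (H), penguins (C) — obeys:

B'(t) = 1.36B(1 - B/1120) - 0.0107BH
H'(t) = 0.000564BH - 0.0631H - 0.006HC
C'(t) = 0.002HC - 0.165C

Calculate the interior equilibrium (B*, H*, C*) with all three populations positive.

From dC/dt = 0: 0.002H* = 0.165, so H* = 82.5.
From dB/dt = 0: 1.36(1 - B*/1120) = 0.0107·82.5, giving B* = 1120·(1 - 0.649) = 393.
From dH/dt = 0: 0.000564·393 - 0.0631 = 0.006C*, so C* = 0.159/0.006 = 26.4.

B* ≈ 393, H* ≈ 82.5, C* ≈ 26.4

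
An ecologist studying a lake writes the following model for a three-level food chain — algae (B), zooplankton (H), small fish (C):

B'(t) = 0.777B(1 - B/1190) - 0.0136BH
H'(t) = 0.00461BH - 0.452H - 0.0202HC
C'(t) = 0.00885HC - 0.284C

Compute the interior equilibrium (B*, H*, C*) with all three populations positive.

B* ≈ 522, H* ≈ 32.1, C* ≈ 96.7

From dC/dt = 0: 0.00885H* = 0.284, so H* = 32.1.
From dB/dt = 0: 0.777(1 - B*/1190) = 0.0136·32.1, giving B* = 1190·(1 - 0.562) = 522.
From dH/dt = 0: 0.00461·522 - 0.452 = 0.0202C*, so C* = 1.95/0.0202 = 96.7.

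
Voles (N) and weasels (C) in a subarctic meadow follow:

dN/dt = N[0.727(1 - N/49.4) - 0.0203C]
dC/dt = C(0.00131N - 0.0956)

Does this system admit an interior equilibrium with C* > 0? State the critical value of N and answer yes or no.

The predator equation gives dC/dt > 0 only when N > 0.0956/0.00131 = 73.
Without the predator, N → K = 49.4. Since 49.4 < 73, the predator cannot invade.

Threshold N = 73; K < 73, so no, the predator goes extinct.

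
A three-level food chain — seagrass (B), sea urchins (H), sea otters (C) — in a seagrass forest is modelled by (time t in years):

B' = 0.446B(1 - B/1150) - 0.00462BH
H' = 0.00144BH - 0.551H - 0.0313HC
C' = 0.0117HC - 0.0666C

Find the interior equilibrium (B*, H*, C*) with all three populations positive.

B* ≈ 1080, H* ≈ 5.69, C* ≈ 32.2

From dC/dt = 0: 0.0117H* = 0.0666, so H* = 5.69.
From dB/dt = 0: 0.446(1 - B*/1150) = 0.00462·5.69, giving B* = 1150·(1 - 0.059) = 1080.
From dH/dt = 0: 0.00144·1080 - 0.551 = 0.0313C*, so C* = 1.01/0.0313 = 32.2.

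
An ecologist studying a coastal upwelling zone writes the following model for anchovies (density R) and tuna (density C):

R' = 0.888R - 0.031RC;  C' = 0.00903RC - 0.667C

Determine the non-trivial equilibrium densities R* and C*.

R* ≈ 73.9, C* ≈ 28.6

Set dC/dt = 0 with C > 0: 0.00903R - 0.667 = 0, so R* = 0.667/0.00903 = 73.9.
Set dR/dt = 0 with R > 0: 0.888 - 0.031C = 0, so C* = 0.888/0.031 = 28.6.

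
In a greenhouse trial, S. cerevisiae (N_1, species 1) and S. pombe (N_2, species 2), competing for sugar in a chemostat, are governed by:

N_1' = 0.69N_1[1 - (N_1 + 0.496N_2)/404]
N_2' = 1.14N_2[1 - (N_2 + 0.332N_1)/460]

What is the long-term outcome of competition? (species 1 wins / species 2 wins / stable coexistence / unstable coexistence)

Compare the nullcline intercepts: K1/α12 = 404/0.496 = 815 > K2 = 460; K2/α21 = 460/0.332 = 1390 > K1 = 404.
Since both inequalities hold, each species can invade when rare, so the interior equilibrium is stable.

stable coexistence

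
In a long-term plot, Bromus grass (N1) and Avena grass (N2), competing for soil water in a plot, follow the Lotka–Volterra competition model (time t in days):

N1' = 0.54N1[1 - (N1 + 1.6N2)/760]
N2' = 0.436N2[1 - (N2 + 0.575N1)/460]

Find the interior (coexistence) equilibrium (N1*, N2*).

N1* ≈ 300, N2* ≈ 288

Setting both brackets to zero gives the nullclines N1 + 1.6N2 = 760 and 0.575N1 + N2 = 460.
Substituting N2 = 460 - 0.575N1 into the first: N1(1 - 1.6·0.575) = 760 - 1.6·460.
So N1* = 24/0.08 = 300, and then N2* = 460 - 0.575·300 = 288.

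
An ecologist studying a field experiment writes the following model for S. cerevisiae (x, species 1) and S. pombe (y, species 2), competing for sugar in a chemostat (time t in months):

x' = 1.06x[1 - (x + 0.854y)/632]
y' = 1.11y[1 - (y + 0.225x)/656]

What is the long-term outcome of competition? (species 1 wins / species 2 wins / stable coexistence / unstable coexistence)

stable coexistence

Compare the nullcline intercepts: K1/α12 = 632/0.854 = 740 > K2 = 656; K2/α21 = 656/0.225 = 2920 > K1 = 632.
Since both inequalities hold, each species can invade when rare, so the interior equilibrium is stable.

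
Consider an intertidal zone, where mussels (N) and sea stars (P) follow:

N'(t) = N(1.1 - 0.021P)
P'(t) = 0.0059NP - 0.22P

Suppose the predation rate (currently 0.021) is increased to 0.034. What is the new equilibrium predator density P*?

At the interior fixed point, setting dN/dt = 0 with N > 0 fixes P* = (prey growth rate)/(NP coefficient) — independent of the other coefficients.
With the change, P* = 1.1/0.034 = 32.4; it falls from 52.4.

P* ≈ 32.4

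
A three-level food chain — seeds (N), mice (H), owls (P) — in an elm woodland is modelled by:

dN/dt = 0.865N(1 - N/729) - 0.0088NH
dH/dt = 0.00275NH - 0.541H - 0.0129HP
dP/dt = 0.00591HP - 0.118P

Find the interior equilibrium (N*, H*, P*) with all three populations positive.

From dP/dt = 0: 0.00591H* = 0.118, so H* = 20.
From dN/dt = 0: 0.865(1 - N*/729) = 0.0088·20, giving N* = 729·(1 - 0.203) = 581.
From dH/dt = 0: 0.00275·581 - 0.541 = 0.0129P*, so P* = 1.06/0.0129 = 81.9.

N* ≈ 581, H* ≈ 20, P* ≈ 81.9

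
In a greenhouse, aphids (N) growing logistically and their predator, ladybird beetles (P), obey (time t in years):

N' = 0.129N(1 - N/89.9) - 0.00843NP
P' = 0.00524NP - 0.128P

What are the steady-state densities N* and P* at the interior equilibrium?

From dP/dt = 0 with P > 0: 0.00524N* = 0.128, so N* = 24.4.
Substitute into dN/dt = 0: 0.129(1 - 24.4/89.9) = 0.00843P*.
The bracket is 0.728, giving P* = 0.0939/0.00843 = 11.1.

N* ≈ 24.4, P* ≈ 11.1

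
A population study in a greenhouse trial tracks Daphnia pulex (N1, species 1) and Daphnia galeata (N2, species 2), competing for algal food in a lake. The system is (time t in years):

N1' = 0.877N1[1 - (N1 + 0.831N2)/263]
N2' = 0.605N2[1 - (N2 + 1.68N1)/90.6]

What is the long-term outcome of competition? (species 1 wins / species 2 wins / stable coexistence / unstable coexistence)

species 1 excludes species 2

Compare the nullcline intercepts: K1/α12 = 263/0.831 = 316 > K2 = 90.6; K2/α21 = 90.6/1.68 = 53.9 < K1 = 263.
Since the inequalities point opposite ways, species 1 can invade but species 2 cannot.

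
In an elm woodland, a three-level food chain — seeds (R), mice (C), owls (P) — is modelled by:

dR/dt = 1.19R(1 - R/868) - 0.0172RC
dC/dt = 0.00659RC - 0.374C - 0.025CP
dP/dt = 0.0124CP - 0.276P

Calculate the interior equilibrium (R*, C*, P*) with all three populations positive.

R* ≈ 589, C* ≈ 22.3, P* ≈ 140

From dP/dt = 0: 0.0124C* = 0.276, so C* = 22.3.
From dR/dt = 0: 1.19(1 - R*/868) = 0.0172·22.3, giving R* = 868·(1 - 0.322) = 589.
From dC/dt = 0: 0.00659·589 - 0.374 = 0.025P*, so P* = 3.51/0.025 = 140.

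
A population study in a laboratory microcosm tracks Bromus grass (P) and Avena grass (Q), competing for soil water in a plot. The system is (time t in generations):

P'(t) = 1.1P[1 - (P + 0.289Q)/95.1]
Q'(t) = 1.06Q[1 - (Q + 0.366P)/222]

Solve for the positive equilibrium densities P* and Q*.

Setting both brackets to zero gives the nullclines P + 0.289Q = 95.1 and 0.366P + Q = 222.
Substituting Q = 222 - 0.366P into the first: P(1 - 0.289·0.366) = 95.1 - 0.289·222.
So P* = 30.9/0.894 = 34.6, and then Q* = 222 - 0.366·34.6 = 209.

P* ≈ 34.6, Q* ≈ 209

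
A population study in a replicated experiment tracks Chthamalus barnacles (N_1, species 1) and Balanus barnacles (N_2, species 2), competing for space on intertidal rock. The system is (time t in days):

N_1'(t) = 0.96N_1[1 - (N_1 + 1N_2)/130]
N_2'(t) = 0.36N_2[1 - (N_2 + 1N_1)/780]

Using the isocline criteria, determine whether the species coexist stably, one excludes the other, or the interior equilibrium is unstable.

Compare the nullcline intercepts: K1/α12 = 130/1 = 130 < K2 = 780; K2/α21 = 780/1 = 780 > K1 = 130.
Since the inequalities point opposite ways, species 2 can invade but species 1 cannot.

species 2 excludes species 1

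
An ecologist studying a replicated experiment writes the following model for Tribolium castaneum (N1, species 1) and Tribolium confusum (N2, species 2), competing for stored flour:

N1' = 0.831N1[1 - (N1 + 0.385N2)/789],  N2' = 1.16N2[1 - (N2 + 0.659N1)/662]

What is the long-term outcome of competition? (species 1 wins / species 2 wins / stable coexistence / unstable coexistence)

stable coexistence

Compare the nullcline intercepts: K1/α12 = 789/0.385 = 2050 > K2 = 662; K2/α21 = 662/0.659 = 1000 > K1 = 789.
Since both inequalities hold, each species can invade when rare, so the interior equilibrium is stable.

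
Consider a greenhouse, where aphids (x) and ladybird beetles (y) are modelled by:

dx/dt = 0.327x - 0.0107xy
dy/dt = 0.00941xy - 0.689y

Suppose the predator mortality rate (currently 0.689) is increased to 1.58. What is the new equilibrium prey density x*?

At the interior fixed point, setting dy/dt = 0 with y > 0 fixes x* = (predator death rate)/(xy coefficient) — independent of the other coefficients.
With the change, x* = 1.58/0.00941 = 168; it rises from 73.2.

x* ≈ 168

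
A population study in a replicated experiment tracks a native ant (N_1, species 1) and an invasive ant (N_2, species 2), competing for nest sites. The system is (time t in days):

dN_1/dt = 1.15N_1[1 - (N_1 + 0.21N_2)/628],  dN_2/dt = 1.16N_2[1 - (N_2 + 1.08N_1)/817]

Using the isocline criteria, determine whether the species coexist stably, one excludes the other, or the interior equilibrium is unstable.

Compare the nullcline intercepts: K1/α12 = 628/0.21 = 2990 > K2 = 817; K2/α21 = 817/1.08 = 756 > K1 = 628.
Since both inequalities hold, each species can invade when rare, so the interior equilibrium is stable.

stable coexistence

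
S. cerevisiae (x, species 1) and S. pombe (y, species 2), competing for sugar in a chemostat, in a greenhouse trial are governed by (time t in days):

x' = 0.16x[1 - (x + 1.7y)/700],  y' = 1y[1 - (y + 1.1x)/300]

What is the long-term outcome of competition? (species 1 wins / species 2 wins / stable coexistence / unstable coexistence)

Compare the nullcline intercepts: K1/α12 = 700/1.7 = 412 > K2 = 300; K2/α21 = 300/1.1 = 273 < K1 = 700.
Since the inequalities point opposite ways, species 1 can invade but species 2 cannot.

species 1 excludes species 2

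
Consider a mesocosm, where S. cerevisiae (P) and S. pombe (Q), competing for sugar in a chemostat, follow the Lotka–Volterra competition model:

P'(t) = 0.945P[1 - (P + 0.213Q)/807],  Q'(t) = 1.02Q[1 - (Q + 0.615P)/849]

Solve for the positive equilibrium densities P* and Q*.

Setting both brackets to zero gives the nullclines P + 0.213Q = 807 and 0.615P + Q = 849.
Substituting Q = 849 - 0.615P into the first: P(1 - 0.213·0.615) = 807 - 0.213·849.
So P* = 626/0.869 = 721, and then Q* = 849 - 0.615·721 = 406.

P* ≈ 721, Q* ≈ 406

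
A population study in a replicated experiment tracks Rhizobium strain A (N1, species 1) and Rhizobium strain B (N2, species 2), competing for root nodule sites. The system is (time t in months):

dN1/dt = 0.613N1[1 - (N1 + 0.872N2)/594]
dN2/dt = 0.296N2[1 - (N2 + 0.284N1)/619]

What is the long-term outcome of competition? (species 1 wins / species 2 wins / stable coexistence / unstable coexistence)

stable coexistence

Compare the nullcline intercepts: K1/α12 = 594/0.872 = 681 > K2 = 619; K2/α21 = 619/0.284 = 2180 > K1 = 594.
Since both inequalities hold, each species can invade when rare, so the interior equilibrium is stable.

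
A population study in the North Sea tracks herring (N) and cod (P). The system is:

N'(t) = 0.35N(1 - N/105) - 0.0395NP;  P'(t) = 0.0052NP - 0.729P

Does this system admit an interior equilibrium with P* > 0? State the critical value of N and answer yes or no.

Threshold N = 140; K < 140, so no, the predator goes extinct.

The predator equation gives dP/dt > 0 only when N > 0.729/0.0052 = 140.
Without the predator, N → K = 105. Since 105 < 140, the predator cannot invade.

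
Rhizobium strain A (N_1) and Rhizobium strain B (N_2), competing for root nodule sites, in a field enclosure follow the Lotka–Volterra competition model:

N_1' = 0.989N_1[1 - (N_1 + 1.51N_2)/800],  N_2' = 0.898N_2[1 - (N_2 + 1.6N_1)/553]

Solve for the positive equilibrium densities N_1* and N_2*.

N_1* ≈ 24.7, N_2* ≈ 513

Setting both brackets to zero gives the nullclines N_1 + 1.51N_2 = 800 and 1.6N_1 + N_2 = 553.
Substituting N_2 = 553 - 1.6N_1 into the first: N_1(1 - 1.51·1.6) = 800 - 1.51·553.
So N_1* = -35/-1.42 = 24.7, and then N_2* = 553 - 1.6·24.7 = 513.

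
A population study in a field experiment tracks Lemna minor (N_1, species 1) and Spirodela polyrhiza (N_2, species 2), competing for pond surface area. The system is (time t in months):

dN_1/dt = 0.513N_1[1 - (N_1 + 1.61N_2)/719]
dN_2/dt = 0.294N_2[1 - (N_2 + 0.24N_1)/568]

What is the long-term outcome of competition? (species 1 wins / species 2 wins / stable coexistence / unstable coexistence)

Compare the nullcline intercepts: K1/α12 = 719/1.61 = 447 < K2 = 568; K2/α21 = 568/0.24 = 2370 > K1 = 719.
Since the inequalities point opposite ways, species 2 can invade but species 1 cannot.

species 2 excludes species 1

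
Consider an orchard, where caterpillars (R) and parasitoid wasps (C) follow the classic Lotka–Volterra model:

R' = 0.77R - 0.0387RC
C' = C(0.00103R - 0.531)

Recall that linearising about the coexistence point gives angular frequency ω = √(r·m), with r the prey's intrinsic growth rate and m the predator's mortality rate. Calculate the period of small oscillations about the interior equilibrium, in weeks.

T ≈ 9.83 weeks

Here r = 0.77 and m = 0.531, so r·m = 0.409.
ω = √0.409 = 0.639 per week, hence T = 2π/ω ≈ 9.83 weeks.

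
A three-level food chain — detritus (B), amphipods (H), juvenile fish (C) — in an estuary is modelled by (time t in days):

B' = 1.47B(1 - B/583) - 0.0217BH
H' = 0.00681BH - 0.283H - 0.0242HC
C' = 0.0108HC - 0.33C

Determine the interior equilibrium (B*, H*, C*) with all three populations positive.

B* ≈ 320, H* ≈ 30.6, C* ≈ 78.4

From dC/dt = 0: 0.0108H* = 0.33, so H* = 30.6.
From dB/dt = 0: 1.47(1 - B*/583) = 0.0217·30.6, giving B* = 583·(1 - 0.451) = 320.
From dH/dt = 0: 0.00681·320 - 0.283 = 0.0242C*, so C* = 1.9/0.0242 = 78.4.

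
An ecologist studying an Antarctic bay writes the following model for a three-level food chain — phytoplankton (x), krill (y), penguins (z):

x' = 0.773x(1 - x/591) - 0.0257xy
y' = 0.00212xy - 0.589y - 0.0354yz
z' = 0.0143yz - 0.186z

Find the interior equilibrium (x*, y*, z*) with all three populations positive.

x* ≈ 335, y* ≈ 13, z* ≈ 3.45

From dz/dt = 0: 0.0143y* = 0.186, so y* = 13.
From dx/dt = 0: 0.773(1 - x*/591) = 0.0257·13, giving x* = 591·(1 - 0.432) = 335.
From dy/dt = 0: 0.00212·335 - 0.589 = 0.0354z*, so z* = 0.122/0.0354 = 3.45.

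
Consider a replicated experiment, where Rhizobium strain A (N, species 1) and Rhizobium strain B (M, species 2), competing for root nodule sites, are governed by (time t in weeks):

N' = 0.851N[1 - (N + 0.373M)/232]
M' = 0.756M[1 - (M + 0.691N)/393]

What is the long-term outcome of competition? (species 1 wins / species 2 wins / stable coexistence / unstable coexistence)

stable coexistence

Compare the nullcline intercepts: K1/α12 = 232/0.373 = 622 > K2 = 393; K2/α21 = 393/0.691 = 569 > K1 = 232.
Since both inequalities hold, each species can invade when rare, so the interior equilibrium is stable.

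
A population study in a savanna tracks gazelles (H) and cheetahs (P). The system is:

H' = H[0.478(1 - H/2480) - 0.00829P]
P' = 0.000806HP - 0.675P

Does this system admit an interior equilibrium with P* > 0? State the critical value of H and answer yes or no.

The predator equation gives dP/dt > 0 only when H > 0.675/0.000806 = 837.
Without the predator, H → K = 2480. Since 2480 > 837, the predator can invade and persist.

Threshold H = 837; K > 837, so yes, the predator persists.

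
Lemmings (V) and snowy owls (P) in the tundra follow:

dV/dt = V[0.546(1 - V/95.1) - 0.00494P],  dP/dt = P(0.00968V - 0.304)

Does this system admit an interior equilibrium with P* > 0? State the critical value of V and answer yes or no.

Threshold V = 31.4; K > 31.4, so yes, the predator persists.

The predator equation gives dP/dt > 0 only when V > 0.304/0.00968 = 31.4.
Without the predator, V → K = 95.1. Since 95.1 > 31.4, the predator can invade and persist.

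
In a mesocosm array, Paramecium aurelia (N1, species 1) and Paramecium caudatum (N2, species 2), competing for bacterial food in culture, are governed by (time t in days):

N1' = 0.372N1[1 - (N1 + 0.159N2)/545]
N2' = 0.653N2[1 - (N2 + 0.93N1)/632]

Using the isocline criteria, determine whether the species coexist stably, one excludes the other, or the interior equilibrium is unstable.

Compare the nullcline intercepts: K1/α12 = 545/0.159 = 3430 > K2 = 632; K2/α21 = 632/0.93 = 680 > K1 = 545.
Since both inequalities hold, each species can invade when rare, so the interior equilibrium is stable.

stable coexistence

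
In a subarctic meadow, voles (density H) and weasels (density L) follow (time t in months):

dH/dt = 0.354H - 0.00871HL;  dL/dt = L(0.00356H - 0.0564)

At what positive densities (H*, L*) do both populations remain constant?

Set dL/dt = 0 with L > 0: 0.00356H - 0.0564 = 0, so H* = 0.0564/0.00356 = 15.8.
Set dH/dt = 0 with H > 0: 0.354 - 0.00871L = 0, so L* = 0.354/0.00871 = 40.6.

H* ≈ 15.8, L* ≈ 40.6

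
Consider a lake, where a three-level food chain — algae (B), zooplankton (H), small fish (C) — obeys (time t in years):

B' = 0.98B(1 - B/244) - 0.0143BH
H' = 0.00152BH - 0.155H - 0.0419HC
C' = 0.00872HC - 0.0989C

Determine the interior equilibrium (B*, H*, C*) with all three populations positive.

From dC/dt = 0: 0.00872H* = 0.0989, so H* = 11.3.
From dB/dt = 0: 0.98(1 - B*/244) = 0.0143·11.3, giving B* = 244·(1 - 0.165) = 204.
From dH/dt = 0: 0.00152·204 - 0.155 = 0.0419C*, so C* = 0.155/0.0419 = 3.69.

B* ≈ 204, H* ≈ 11.3, C* ≈ 3.69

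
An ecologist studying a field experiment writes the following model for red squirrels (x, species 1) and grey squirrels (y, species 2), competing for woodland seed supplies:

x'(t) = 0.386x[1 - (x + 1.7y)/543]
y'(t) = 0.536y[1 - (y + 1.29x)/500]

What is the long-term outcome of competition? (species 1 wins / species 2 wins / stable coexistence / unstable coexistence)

unstable coexistence (outcome depends on initial conditions)

Compare the nullcline intercepts: K1/α12 = 543/1.7 = 319 < K2 = 500; K2/α21 = 500/1.29 = 388 < K1 = 543.
Since both are reversed, neither can invade when rare; the interior point is a saddle.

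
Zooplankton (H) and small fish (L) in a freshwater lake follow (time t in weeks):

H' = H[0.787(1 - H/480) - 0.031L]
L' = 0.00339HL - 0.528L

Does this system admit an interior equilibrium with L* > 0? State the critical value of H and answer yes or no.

Threshold H = 156; K > 156, so yes, the predator persists.

The predator equation gives dL/dt > 0 only when H > 0.528/0.00339 = 156.
Without the predator, H → K = 480. Since 480 > 156, the predator can invade and persist.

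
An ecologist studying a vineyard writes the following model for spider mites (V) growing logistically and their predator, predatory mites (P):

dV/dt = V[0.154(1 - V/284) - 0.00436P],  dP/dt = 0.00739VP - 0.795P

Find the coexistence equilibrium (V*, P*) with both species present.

V* ≈ 108, P* ≈ 21.9

From dP/dt = 0 with P > 0: 0.00739V* = 0.795, so V* = 108.
Substitute into dV/dt = 0: 0.154(1 - 108/284) = 0.00436P*.
The bracket is 0.621, giving P* = 0.0957/0.00436 = 21.9.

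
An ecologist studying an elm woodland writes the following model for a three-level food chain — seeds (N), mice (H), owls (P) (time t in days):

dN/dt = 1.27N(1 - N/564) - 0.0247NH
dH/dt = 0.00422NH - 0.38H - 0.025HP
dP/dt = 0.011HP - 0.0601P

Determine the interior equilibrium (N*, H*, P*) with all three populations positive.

N* ≈ 504, H* ≈ 5.46, P* ≈ 69.9

From dP/dt = 0: 0.011H* = 0.0601, so H* = 5.46.
From dN/dt = 0: 1.27(1 - N*/564) = 0.0247·5.46, giving N* = 564·(1 - 0.106) = 504.
From dH/dt = 0: 0.00422·504 - 0.38 = 0.025P*, so P* = 1.75/0.025 = 69.9.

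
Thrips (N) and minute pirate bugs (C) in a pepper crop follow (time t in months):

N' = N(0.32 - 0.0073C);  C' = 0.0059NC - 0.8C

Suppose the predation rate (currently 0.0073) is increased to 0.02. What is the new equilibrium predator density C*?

At the interior fixed point, setting dN/dt = 0 with N > 0 fixes C* = (prey growth rate)/(NC coefficient) — independent of the other coefficients.
With the change, C* = 0.32/0.02 = 16; it falls from 43.8.

C* ≈ 16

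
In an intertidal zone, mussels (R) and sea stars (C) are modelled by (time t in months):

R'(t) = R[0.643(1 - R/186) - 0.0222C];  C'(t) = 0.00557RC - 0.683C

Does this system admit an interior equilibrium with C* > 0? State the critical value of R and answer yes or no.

The predator equation gives dC/dt > 0 only when R > 0.683/0.00557 = 123.
Without the predator, R → K = 186. Since 186 > 123, the predator can invade and persist.

Threshold R = 123; K > 123, so yes, the predator persists.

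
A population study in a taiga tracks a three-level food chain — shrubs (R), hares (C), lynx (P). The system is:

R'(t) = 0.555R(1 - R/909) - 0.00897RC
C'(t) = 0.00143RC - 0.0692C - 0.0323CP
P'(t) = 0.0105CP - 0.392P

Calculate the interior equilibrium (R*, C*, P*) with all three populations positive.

From dP/dt = 0: 0.0105C* = 0.392, so C* = 37.3.
From dR/dt = 0: 0.555(1 - R*/909) = 0.00897·37.3, giving R* = 909·(1 - 0.603) = 361.
From dC/dt = 0: 0.00143·361 - 0.0692 = 0.0323P*, so P* = 0.446/0.0323 = 13.8.

R* ≈ 361, C* ≈ 37.3, P* ≈ 13.8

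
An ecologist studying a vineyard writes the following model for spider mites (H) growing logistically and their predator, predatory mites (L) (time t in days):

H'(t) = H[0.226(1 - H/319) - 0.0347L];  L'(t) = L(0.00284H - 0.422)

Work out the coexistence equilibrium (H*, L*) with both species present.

H* ≈ 149, L* ≈ 3.48

From dL/dt = 0 with L > 0: 0.00284H* = 0.422, so H* = 149.
Substitute into dH/dt = 0: 0.226(1 - 149/319) = 0.0347L*.
The bracket is 0.534, giving L* = 0.121/0.0347 = 3.48.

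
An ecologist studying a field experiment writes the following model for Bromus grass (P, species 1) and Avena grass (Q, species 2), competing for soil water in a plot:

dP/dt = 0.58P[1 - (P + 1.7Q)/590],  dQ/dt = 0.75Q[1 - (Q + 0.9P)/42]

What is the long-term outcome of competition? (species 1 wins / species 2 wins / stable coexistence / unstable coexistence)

Compare the nullcline intercepts: K1/α12 = 590/1.7 = 347 > K2 = 42; K2/α21 = 42/0.9 = 46.7 < K1 = 590.
Since the inequalities point opposite ways, species 1 can invade but species 2 cannot.

species 1 excludes species 2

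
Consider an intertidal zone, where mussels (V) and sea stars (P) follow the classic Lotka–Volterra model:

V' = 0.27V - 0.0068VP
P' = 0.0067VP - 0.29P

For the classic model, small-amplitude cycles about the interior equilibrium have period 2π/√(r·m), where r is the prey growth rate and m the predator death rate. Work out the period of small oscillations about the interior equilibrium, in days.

Here r = 0.27 and m = 0.29, so r·m = 0.0783.
ω = √0.0783 = 0.28 per day, hence T = 2π/ω ≈ 22.5 days.

T ≈ 22.5 days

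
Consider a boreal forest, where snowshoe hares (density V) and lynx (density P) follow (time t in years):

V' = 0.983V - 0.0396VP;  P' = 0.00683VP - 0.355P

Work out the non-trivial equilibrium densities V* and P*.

Set dP/dt = 0 with P > 0: 0.00683V - 0.355 = 0, so V* = 0.355/0.00683 = 52.
Set dV/dt = 0 with V > 0: 0.983 - 0.0396P = 0, so P* = 0.983/0.0396 = 24.8.

V* ≈ 52, P* ≈ 24.8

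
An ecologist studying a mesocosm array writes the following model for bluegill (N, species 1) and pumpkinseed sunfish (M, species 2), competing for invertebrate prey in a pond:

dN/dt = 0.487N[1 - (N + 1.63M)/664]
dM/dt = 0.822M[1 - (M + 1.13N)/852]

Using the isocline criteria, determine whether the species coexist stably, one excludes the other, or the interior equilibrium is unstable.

species 2 excludes species 1

Compare the nullcline intercepts: K1/α12 = 664/1.63 = 407 < K2 = 852; K2/α21 = 852/1.13 = 754 > K1 = 664.
Since the inequalities point opposite ways, species 2 can invade but species 1 cannot.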